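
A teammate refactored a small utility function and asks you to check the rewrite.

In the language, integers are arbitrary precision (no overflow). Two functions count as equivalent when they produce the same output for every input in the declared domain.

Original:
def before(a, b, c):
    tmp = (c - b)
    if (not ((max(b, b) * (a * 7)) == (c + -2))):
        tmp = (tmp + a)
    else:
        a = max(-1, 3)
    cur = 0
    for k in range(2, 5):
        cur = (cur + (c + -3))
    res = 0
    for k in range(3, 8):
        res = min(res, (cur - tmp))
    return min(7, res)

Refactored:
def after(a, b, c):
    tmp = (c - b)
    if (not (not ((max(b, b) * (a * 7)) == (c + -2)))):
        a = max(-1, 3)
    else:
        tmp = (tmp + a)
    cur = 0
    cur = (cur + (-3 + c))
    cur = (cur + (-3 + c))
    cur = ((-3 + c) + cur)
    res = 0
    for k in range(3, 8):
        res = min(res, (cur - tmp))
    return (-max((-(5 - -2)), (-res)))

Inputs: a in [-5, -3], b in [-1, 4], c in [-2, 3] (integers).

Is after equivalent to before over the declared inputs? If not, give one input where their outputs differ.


Although boolean connective usage differs, plus loop structure differs, plus arithmetic usage differs, plus statement counts differ, plus constant usage differs, plus min/max/abs usage differs, 108/108 inputs agree.
verdict: equivalent


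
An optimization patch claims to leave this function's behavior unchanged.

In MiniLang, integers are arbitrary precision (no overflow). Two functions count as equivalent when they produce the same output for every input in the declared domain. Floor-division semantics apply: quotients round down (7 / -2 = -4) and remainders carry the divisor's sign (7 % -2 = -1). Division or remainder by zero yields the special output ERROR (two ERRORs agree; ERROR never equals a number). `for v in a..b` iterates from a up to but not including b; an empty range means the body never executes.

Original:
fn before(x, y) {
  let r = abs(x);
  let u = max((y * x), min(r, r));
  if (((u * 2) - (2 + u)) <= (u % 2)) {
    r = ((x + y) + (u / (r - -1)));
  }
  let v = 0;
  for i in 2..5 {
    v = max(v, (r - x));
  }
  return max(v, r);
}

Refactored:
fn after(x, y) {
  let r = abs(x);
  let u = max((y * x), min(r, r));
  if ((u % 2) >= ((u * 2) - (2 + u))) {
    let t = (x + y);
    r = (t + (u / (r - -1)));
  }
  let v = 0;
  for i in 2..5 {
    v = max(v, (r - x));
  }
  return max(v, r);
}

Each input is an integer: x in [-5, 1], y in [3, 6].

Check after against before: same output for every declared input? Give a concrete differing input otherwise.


The two are interchangeable: comparison usage differs, plus local variable names differ, plus statement counts differ, and every declared input agrees.
Spot check at x=-1, y=3 — before: r := 1 | u := 1 | (((u * 2) - (2 + u)) <= (u % 2)): true | r := 2 | v := 0 | iter i=2: | v := 3 | iter i=3: | v := 3 | iter i=4: | v := 3 | result 3. after: r := 1 | u := 1 | ((u % 2) >= ((u * 2) - (2 + u))): true | t := 2 | r := 2 | v := 0 | iter i=2: | v := 3 | iter i=3: | v := 3 | iter i=4: | v := 3 | result 3. Both give 3.
Checked all 28 inputs in the declared domain: the outputs agree on every one.
verdict: equivalent


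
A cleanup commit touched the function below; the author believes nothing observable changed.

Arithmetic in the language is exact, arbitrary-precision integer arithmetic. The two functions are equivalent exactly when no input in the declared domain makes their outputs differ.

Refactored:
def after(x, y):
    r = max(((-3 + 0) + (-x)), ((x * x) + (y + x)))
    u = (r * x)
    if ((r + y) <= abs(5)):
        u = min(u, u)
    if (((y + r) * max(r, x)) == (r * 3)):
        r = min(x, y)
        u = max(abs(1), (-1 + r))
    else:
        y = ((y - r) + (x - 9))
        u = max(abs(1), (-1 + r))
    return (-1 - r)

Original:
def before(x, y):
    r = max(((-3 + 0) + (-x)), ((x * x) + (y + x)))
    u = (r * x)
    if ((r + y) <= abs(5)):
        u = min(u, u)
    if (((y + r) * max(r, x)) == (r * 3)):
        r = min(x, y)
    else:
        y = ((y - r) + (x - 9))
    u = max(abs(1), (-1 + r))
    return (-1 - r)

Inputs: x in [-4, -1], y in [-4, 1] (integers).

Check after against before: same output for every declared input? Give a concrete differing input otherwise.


Differences: min/max/abs usage differs; also constant usage differs; also statement counts differ; also arithmetic usage differs — yet all 24 inputs agree.
verdict: equivalent


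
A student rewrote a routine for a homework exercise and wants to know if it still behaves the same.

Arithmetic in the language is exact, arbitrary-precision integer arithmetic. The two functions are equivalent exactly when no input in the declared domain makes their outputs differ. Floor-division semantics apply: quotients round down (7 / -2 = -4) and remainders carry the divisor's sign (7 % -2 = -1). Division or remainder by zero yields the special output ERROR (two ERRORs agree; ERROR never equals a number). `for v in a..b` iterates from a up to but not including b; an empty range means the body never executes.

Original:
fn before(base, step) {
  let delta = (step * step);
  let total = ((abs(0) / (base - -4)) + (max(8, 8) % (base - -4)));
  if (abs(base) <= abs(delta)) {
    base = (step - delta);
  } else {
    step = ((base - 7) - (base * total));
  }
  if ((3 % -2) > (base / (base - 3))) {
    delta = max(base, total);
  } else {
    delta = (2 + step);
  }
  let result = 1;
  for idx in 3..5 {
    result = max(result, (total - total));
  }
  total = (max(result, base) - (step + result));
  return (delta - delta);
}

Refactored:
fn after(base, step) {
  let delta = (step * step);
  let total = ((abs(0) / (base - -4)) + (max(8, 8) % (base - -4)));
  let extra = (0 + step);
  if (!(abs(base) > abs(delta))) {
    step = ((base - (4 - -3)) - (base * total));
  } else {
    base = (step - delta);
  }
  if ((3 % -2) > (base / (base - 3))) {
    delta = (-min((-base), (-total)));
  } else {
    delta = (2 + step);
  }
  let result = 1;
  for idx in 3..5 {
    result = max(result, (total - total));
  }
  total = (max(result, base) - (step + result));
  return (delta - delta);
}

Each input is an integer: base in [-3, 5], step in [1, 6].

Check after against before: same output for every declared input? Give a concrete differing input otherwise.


Try base=3, step=1.
before: delta = 1; total = 1; (abs(base) <= abs(delta)) -> false; step = -7; division by zero -> ERROR
after: delta = 1; total = 1; extra = 1; (!(abs(base) > abs(delta))) -> false; base = 0; ((3 % -2) > (base / (base - 3))) -> false; delta = 3; result = 1; [idx=3]; result = 1; [idx=4]; result = 1; total = -1; return 0
ERROR against 0: the behavior changed.
verdict: not equivalent; witness: base=3, step=1


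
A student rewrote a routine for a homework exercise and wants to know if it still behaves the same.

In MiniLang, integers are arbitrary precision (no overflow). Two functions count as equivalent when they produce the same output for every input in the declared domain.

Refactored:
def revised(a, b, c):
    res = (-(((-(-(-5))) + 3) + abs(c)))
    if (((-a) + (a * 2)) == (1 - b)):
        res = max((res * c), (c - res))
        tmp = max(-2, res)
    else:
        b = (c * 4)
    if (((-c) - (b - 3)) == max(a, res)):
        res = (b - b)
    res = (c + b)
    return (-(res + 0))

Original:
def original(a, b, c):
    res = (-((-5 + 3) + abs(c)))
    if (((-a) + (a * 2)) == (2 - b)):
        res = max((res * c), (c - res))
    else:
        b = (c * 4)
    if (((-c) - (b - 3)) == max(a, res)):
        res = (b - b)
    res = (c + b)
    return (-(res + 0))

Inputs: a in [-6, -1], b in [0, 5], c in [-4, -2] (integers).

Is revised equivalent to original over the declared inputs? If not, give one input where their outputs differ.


The rewrite breaks on a=-4, b=5, c=-4, where the results are 20 and -1.
original: res becomes -2; next (((-a) + (a * 2)) == (2 - b)) evaluates to false; next b becomes -16; next (((-c) - (b - 3)) == max(a, res)) evaluates to false; next res becomes -20; next final value 20
revised: res becomes -2; next (((-a) + (a * 2)) == (1 - b)) evaluates to true; next res becomes 8; next tmp becomes 8; next (((-c) - (b - 3)) == max(a, res)) evaluates to false; next res becomes 1; next final value -1
verdict: not equivalent; witness: a=-4, b=5, c=-4


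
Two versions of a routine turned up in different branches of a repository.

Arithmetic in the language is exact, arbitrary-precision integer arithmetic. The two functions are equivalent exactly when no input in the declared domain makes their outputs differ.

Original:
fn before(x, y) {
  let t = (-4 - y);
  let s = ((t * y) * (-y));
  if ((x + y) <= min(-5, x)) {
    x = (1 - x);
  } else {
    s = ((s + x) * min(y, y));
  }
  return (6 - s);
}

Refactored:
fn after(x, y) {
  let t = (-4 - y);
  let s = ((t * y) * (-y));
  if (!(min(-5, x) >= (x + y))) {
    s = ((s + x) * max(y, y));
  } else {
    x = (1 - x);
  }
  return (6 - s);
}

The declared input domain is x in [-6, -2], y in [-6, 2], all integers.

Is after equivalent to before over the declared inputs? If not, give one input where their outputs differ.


The one real change (`min(y, y)` became `max(y, y)`) has no effect anywhere in the declared ranges.
Spot check at x=-6, y=-1 — before: t=-3, then s=3, then ((x + y) <= min(-5, x)) is true, then x=7, then returns 3. after: t=-3, then s=3, then (!(min(-5, x) >= (x + y))) is false, then x=7, then returns 3. Both give 3.
Sweeping the whole domain (45 inputs) finds no disagreement.
verdict: equivalent


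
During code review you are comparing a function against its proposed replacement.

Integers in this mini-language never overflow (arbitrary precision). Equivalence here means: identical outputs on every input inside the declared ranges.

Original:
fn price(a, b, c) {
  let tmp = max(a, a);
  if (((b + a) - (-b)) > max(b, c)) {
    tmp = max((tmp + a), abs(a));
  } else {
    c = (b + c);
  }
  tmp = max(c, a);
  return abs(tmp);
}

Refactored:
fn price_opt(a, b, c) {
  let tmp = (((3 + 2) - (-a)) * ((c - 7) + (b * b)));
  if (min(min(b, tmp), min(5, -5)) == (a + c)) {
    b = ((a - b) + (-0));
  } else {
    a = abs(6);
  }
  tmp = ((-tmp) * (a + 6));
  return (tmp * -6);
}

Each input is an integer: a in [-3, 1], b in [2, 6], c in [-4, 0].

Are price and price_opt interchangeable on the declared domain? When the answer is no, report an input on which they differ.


The rewrite breaks on a=-3, b=2, c=-4, where the results are 2 and -1008.
price: tmp := -3 | (((b + a) - (-b)) > max(b, c)): false | c := -2 | tmp := -2 | result 2
price_opt: tmp := -14 | (min(min(b, tmp), min(5, -5)) == (a + c)): false | a := 6 | tmp := 168 | result -1008
verdict: not equivalent; witness: a=-3, b=2, c=-4


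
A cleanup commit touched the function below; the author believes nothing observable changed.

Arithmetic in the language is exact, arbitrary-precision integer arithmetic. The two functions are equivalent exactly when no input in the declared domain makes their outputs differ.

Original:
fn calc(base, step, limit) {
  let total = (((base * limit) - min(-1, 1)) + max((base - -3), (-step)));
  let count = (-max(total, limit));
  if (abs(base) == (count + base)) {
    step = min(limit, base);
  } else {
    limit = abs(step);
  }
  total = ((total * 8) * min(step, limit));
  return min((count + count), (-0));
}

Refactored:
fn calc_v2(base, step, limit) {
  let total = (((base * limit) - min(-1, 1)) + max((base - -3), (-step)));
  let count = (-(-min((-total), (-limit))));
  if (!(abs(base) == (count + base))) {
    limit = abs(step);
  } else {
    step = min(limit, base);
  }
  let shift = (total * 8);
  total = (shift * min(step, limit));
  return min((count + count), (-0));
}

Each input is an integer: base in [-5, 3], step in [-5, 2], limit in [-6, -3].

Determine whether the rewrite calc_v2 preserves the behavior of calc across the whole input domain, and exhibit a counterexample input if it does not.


Equivalent — the differences include local variable names differ; boolean connective usage differs; statement counts differ; min/max/abs usage differs, yet no declared input distinguishes the two.
One worked example (base=-4, step=-3, limit=-4) — calc: total=20, then count=-20, then (abs(base) == (count + base)) is false, then limit=3, then total=-480, then returns -40; calc_v2: total=20, then count=-20, then (!(abs(base) == (count + base))) is true, then limit=3, then shift=160, then total=-480, then returns -40; agreement on -40.
Every one of the 288 inputs gives matching results.
verdict: equivalent


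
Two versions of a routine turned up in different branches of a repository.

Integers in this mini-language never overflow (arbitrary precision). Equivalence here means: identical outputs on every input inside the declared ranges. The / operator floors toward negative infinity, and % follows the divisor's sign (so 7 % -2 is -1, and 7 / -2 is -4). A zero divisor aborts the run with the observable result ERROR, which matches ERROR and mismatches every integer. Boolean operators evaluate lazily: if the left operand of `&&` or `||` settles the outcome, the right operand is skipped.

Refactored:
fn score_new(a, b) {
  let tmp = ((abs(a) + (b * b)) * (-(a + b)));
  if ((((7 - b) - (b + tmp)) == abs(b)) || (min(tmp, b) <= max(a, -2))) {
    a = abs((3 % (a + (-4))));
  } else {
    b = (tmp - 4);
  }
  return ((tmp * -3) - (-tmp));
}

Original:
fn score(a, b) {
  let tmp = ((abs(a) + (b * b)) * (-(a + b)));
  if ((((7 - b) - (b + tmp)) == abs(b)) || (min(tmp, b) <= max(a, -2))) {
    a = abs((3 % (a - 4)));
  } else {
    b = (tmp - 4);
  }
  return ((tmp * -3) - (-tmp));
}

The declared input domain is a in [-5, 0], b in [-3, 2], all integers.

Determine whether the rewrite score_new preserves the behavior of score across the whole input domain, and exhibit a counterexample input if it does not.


Although arithmetic usage differs, 36/36 inputs agree.
verdict: equivalent


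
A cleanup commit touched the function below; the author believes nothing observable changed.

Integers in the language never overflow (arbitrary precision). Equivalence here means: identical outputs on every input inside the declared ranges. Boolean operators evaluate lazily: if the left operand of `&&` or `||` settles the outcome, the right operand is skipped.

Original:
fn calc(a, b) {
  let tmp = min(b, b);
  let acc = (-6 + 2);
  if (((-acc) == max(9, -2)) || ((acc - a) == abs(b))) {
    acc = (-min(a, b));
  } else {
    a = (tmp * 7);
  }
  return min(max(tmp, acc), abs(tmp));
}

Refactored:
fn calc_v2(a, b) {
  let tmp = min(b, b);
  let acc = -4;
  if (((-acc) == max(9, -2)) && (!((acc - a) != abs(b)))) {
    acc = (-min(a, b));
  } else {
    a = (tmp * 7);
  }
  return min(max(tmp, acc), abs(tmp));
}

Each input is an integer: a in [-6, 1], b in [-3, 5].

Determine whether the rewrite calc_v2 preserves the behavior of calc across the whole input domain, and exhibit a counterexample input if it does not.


Not equivalent: a=-6, b=-2 separates them (2 vs -2).
calc: tmp=-2, then acc=-4, then (((-acc) == max(9, -2)) || ((acc - a) == abs(b))) is true, then acc=6, then returns 2
calc_v2: tmp=-2, then acc=-4, then (((-acc) == max(9, -2)) && (!((acc - a) != abs(b)))) is false, then a=-14, then returns -2
verdict: not equivalent; witness: a=-6, b=-2


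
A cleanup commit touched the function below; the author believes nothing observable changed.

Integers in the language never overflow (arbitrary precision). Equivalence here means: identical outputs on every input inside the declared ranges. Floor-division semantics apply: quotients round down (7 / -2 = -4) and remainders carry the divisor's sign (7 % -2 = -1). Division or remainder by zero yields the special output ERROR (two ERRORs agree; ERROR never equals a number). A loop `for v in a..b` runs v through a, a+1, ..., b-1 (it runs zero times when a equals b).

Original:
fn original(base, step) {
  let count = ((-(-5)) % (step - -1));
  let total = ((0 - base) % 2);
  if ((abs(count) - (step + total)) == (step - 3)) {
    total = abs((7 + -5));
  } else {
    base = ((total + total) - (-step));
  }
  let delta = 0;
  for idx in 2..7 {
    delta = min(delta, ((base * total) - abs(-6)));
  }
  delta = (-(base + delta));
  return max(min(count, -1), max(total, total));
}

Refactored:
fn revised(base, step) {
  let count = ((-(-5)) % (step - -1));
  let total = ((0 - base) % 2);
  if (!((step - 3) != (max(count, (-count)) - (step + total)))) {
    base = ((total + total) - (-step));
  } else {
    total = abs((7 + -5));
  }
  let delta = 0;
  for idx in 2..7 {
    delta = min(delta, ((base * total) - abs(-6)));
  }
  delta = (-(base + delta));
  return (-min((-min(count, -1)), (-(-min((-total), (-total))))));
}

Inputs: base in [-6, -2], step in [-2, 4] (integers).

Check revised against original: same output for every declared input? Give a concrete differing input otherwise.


These are not equivalent — on base=-6, step=-2 the outputs split (0 vs 2).
original: count=0, then total=0, then ((abs(count) - (step + total)) == (step - 3)) is false, then base=-2, then delta=0, then (idx=2), then delta=-6, then (idx=3), then delta=-6, then (idx=4), then delta=-6, then (idx=5), then delta=-6, then (idx=6), then delta=-6, then delta=8, then returns 0
revised: count=0, then total=0, then (!((step - 3) != (max(count, (-count)) - (step + total)))) is false, then total=2, then delta=0, then (idx=2), then delta=-18, then (idx=3), then delta=-18, then (idx=4), then delta=-18, then (idx=5), then delta=-18, then (idx=6), then delta=-18, then delta=24, then returns 2
verdict: not equivalent; witness: base=-6, step=-2


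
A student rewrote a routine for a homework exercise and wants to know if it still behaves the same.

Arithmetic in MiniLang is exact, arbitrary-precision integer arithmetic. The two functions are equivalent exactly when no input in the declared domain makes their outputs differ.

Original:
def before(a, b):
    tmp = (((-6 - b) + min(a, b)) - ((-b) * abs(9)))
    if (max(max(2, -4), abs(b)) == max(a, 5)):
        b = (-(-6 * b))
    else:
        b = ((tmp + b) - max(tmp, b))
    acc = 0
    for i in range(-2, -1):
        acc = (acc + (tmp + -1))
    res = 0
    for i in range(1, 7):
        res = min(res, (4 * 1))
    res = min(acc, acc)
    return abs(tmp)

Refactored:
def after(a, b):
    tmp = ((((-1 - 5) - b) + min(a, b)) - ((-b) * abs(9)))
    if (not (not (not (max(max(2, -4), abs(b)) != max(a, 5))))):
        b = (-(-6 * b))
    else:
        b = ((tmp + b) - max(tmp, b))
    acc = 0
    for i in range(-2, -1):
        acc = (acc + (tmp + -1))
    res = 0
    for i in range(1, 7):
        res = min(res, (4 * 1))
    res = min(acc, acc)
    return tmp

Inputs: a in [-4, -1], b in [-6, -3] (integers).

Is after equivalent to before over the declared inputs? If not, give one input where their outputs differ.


Evaluate both at a=-4, b=-6.
before: tmp := -60 | (max(max(2, -4), abs(b)) == max(a, 5)): false | b := -60 | acc := 0 | iter i=-2: | acc := -61 | res := 0 | iter i=1: | res := 0 | iter i=2: | res := 0 | iter i=3: | res := 0 | iter i=4: | res := 0 | iter i=5: | res := 0 | iter i=6: | res := 0 | res := -61 | result 60
after: tmp := -60 | (not (not (not (max(max(2, -4), abs(b)) != max(a, 5))))): false | b := -60 | acc := 0 | iter i=-2: | acc := -61 | res := 0 | iter i=1: | res := 0 | iter i=2: | res := 0 | iter i=3: | res := 0 | iter i=4: | res := 0 | iter i=5: | res := 0 | iter i=6: | res := 0 | res := -61 | result -60
60 != -60, so the rewrite changes behavior.
verdict: not equivalent; witness: a=-4, b=-6


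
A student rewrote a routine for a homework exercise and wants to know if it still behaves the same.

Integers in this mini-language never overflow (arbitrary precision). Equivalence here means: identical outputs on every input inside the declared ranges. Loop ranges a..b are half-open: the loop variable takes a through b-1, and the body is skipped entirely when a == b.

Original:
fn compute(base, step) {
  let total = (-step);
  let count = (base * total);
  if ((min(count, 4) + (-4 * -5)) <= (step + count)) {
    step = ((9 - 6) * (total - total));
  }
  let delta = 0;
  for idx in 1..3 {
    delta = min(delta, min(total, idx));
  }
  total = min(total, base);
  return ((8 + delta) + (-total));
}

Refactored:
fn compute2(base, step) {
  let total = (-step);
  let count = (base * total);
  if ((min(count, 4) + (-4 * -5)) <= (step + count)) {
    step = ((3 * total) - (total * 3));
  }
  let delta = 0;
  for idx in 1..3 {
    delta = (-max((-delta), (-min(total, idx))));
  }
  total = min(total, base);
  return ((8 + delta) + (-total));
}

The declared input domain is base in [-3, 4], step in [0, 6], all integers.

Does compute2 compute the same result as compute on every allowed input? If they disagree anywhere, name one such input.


Although arithmetic usage differs, min/max/abs usage differs, constant usage differs, 56/56 inputs agree.
verdict: equivalent


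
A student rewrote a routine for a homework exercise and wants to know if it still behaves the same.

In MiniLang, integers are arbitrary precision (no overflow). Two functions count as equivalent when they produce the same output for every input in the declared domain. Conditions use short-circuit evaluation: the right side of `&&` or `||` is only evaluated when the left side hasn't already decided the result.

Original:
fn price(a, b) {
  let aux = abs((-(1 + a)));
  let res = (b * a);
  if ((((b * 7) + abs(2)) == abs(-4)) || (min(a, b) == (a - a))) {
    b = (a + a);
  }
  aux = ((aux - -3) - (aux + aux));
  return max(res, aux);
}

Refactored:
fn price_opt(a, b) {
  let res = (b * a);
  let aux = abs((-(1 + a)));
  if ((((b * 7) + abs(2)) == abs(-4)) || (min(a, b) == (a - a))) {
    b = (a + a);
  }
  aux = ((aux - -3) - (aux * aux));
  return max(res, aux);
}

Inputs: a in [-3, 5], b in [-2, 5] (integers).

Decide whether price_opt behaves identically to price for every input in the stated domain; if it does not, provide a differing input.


There is a counterexample at a=-2, b=-1: 2 on one side, 3 on the other.
price: aux becomes 1; next res becomes 2; next ((((b * 7) + abs(2)) == abs(-4)) || (min(a, b) == (a - a))) evaluates to false; next aux becomes 2; next final value 2
price_opt: res becomes 2; next aux becomes 1; next ((((b * 7) + abs(2)) == abs(-4)) || (min(a, b) == (a - a))) evaluates to false; next aux becomes 3; next final value 3
verdict: not equivalent; witness: a=-2, b=-1


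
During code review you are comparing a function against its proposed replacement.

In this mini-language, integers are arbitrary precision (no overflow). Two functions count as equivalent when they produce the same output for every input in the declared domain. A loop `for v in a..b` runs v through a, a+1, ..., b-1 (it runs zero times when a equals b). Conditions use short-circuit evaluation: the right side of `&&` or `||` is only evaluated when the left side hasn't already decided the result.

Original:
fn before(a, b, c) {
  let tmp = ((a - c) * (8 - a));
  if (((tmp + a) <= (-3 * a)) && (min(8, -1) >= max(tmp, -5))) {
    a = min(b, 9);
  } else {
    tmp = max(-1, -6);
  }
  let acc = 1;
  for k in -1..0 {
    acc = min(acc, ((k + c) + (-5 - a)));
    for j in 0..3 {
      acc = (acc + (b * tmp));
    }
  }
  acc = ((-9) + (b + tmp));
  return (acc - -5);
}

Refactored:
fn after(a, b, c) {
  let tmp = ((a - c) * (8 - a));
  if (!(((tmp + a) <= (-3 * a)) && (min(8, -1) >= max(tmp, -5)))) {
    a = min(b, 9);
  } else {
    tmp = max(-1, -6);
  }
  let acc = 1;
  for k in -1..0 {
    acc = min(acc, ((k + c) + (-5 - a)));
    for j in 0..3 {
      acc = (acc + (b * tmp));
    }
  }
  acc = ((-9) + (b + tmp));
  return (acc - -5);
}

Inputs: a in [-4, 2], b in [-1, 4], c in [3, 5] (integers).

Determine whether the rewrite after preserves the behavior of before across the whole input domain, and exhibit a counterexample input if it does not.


On input a=-4, b=-1, c=3, before returns -89 while after returns -6.
verdict: not equivalent; witness: a=-4, b=-1, c=3


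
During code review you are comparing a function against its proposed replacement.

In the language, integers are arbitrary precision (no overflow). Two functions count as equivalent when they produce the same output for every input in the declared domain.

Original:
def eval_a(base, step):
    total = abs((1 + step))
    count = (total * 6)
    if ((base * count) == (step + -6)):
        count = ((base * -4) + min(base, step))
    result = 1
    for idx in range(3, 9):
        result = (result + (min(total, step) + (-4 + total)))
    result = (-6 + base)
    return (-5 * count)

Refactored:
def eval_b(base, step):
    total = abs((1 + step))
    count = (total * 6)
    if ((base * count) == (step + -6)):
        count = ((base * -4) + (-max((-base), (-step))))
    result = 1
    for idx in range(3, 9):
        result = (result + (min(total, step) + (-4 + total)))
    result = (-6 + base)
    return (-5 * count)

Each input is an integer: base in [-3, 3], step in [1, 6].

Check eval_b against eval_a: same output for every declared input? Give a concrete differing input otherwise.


Although min/max/abs usage differs, 42/42 inputs agree.
verdict: equivalent


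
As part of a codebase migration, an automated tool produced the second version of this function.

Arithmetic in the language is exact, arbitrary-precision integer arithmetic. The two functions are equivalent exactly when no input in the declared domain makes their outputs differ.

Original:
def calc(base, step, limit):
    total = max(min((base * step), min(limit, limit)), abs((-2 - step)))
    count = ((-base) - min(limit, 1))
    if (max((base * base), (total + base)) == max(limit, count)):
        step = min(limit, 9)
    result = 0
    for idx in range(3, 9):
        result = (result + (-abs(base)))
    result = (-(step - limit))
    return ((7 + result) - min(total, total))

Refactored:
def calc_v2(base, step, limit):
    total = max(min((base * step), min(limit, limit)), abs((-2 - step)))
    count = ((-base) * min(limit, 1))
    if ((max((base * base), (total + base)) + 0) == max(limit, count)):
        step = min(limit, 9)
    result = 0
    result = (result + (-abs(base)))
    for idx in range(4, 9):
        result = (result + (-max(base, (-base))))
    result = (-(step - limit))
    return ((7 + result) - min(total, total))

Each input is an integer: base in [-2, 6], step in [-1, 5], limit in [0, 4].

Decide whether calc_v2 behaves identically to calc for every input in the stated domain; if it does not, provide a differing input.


Try base=-1, step=-1, limit=0.
calc: total = 1; count = 1; (max((base * base), (total + base)) == max(limit, count)) -> true; step = 0; result = 0; [idx=3]; result = -1; [idx=4]; result = -2; [idx=5]; result = -3; [idx=6]; result = -4; [idx=7]; result = -5; [idx=8]; result = -6; result = 0; return 6
calc_v2: total = 1; count = 0; ((max((base * base), (total + base)) + 0) == max(limit, count)) -> false; result = 0; result = -1; [idx=4]; result = -2; [idx=5]; result = -3; [idx=6]; result = -4; [idx=7]; result = -5; [idx=8]; result = -6; result = 1; return 7
6 != 7, so the rewrite changes behavior.
verdict: not equivalent; witness: base=-1, step=-1, limit=0


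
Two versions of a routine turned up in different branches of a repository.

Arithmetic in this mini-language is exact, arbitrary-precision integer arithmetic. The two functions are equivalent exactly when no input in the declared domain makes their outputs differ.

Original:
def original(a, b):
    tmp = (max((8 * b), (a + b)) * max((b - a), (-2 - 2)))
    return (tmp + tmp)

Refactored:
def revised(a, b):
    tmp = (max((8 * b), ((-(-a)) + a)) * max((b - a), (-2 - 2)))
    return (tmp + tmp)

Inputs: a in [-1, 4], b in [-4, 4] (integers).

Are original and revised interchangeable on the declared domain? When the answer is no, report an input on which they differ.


Input a=-1, b=-4: 30 from original versus 12 from revised.
verdict: not equivalent; witness: a=-1, b=-4


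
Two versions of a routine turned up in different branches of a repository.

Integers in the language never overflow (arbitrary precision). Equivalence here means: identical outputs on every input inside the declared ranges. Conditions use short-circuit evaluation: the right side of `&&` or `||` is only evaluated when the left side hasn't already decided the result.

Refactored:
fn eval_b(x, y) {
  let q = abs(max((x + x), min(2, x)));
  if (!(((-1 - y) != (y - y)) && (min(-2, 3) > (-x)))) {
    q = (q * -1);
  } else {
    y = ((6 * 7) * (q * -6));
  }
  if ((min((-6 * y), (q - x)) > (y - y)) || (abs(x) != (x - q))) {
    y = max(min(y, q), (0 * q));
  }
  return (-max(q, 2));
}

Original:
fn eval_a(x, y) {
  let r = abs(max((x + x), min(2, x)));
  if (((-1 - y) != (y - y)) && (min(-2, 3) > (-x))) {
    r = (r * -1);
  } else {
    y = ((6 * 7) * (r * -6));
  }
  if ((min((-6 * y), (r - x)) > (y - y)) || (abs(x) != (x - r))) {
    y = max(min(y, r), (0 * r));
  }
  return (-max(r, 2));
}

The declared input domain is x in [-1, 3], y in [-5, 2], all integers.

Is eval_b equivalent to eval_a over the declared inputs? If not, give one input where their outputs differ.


Consider the input x=2, y=-5.
eval_a: r becomes 4; next (((-1 - y) != (y - y)) && (min(-2, 3) > (-x))) evaluates to false; next y becomes -1008; next ((min((-6 * y), (r - x)) > (y - y)) || (abs(x) != (x - r))) evaluates to true; next y becomes 0; next final value -4
eval_b: q becomes 4; next (!(((-1 - y) != (y - y)) && (min(-2, 3) > (-x)))) evaluates to true; next q becomes -4; next ((min((-6 * y), (q - x)) > (y - y)) || (abs(x) != (x - q))) evaluates to true; next y becomes 0; next final value -2
-4 and -2 differ, so these are not the same function on this domain.
verdict: not equivalent; witness: x=2, y=-5


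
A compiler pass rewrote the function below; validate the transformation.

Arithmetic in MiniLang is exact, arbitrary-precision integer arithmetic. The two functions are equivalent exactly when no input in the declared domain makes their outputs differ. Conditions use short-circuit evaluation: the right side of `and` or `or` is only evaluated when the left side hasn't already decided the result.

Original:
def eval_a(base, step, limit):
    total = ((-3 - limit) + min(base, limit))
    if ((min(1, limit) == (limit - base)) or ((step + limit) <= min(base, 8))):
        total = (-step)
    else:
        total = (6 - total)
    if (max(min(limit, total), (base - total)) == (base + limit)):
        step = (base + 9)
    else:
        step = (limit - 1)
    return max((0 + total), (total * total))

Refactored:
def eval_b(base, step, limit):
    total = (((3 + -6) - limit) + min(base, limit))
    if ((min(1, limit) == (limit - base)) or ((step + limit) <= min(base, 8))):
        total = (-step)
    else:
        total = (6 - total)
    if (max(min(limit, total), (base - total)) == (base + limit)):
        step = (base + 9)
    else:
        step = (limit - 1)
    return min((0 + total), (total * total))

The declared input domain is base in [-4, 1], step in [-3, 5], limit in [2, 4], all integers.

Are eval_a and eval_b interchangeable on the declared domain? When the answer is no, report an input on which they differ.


Input base=-4, step=-3, limit=2: 225 from eval_a versus 15 from eval_b.
verdict: not equivalent; witness: base=-4, step=-3, limit=2


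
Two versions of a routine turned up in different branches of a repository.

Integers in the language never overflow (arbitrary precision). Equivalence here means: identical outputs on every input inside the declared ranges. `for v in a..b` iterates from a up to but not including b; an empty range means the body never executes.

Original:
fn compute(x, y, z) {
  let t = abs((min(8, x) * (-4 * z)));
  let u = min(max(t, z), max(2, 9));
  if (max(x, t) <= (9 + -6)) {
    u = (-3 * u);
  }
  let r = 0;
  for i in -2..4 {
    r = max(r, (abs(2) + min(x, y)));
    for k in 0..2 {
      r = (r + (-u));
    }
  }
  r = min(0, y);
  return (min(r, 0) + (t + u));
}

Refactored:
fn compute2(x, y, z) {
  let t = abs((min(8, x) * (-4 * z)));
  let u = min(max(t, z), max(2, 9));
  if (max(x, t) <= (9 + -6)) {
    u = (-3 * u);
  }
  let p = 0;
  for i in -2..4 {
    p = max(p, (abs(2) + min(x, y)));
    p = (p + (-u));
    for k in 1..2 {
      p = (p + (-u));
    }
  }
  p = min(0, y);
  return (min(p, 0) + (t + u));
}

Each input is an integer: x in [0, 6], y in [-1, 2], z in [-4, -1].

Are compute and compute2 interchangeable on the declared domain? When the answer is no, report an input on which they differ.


Differences: statement counts differ, local variable names differ, arithmetic usage differs, loop structure differs — yet all 112 inputs agree.
verdict: equivalent


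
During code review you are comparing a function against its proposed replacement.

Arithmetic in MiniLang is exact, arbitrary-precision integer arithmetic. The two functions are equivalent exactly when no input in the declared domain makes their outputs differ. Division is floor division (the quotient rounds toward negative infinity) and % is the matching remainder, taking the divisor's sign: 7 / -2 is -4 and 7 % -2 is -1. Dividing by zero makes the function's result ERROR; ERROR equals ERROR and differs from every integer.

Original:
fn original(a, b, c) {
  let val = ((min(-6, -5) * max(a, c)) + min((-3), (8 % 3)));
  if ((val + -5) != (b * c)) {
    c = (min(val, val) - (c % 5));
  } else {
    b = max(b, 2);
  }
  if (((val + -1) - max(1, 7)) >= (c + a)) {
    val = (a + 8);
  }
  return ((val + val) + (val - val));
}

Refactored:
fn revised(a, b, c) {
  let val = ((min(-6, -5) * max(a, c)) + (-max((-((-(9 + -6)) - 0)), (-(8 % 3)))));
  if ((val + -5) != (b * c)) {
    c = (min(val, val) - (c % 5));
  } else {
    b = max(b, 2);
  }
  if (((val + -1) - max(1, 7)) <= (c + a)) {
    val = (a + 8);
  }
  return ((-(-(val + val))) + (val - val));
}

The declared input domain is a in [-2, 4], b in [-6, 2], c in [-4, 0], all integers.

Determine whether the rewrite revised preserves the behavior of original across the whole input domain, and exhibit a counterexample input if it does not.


These are not equivalent — on a=-2, b=-6, c=-4 the outputs split (18 vs 12).
original: val=9, then ((val + -5) != (b * c)) is true, then c=8, then (((val + -1) - max(1, 7)) >= (c + a)) is false, then returns 18
revised: val=9, then ((val + -5) != (b * c)) is true, then c=8, then (((val + -1) - max(1, 7)) <= (c + a)) is true, then val=6, then returns 12
verdict: not equivalent; witness: a=-2, b=-6, c=-4


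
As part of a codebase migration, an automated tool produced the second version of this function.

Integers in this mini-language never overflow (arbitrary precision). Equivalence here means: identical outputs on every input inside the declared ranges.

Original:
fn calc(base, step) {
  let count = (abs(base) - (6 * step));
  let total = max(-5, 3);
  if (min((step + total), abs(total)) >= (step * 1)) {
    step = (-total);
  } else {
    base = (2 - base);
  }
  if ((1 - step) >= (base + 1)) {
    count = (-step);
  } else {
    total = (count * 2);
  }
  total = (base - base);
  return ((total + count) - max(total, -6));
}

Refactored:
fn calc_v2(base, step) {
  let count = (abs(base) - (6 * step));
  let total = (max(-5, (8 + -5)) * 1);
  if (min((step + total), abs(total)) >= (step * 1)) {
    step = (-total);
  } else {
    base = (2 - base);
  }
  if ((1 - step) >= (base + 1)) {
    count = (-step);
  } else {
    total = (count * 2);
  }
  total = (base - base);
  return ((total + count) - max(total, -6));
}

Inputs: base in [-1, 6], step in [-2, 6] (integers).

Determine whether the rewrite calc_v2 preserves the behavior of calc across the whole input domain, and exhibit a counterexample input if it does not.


This is a faithful refactor — constant usage differs, arithmetic usage differs, but the computed results match everywhere.
Tracing base=2, step=6: calc: count := -34 | total := 3 | (min((step + total), abs(total)) >= (step * 1)): false | base := 0 | ((1 - step) >= (base + 1)): false | total := -68 | total := 0 | result -34 | calc_v2: count := -34 | total := 3 | (min((step + total), abs(total)) >= (step * 1)): false | base := 0 | ((1 - step) >= (base + 1)): false | total := -68 | total := 0 | result -34 — matching result -34.
An exhaustive pass over the 72 declared inputs shows identical outputs.
verdict: equivalent


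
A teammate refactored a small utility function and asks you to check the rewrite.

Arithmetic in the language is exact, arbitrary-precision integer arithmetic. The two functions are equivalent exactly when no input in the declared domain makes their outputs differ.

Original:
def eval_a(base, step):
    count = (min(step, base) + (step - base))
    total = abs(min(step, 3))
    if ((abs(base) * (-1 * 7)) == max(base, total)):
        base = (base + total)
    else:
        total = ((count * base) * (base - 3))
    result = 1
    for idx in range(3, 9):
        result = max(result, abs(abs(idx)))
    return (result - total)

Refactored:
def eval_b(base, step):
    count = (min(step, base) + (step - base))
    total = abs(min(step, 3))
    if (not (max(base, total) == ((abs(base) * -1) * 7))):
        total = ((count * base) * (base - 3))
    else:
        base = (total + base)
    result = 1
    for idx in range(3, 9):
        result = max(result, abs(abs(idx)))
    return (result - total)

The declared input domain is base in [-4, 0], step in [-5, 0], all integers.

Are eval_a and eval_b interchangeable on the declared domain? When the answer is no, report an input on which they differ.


Side by side, the visible changes include: boolean connective usage differs.
As a probe, take base=0, step=-1: eval_a runs count=-2, then total=1, then ((abs(base) * (-1 * 7)) == max(base, total)) is false, then total=0, then result=1, then (idx=3), then result=3, then (idx=4), then result=4, then (idx=5), then result=5, then (idx=6), then result=6, then (idx=7), then result=7, then (idx=8), then result=8, then returns 8; eval_b runs count=-2, then total=1, then (not (max(base, total) == ((abs(base) * -1) * 7))) is true, then total=0, then result=1, then (idx=3), then result=3, then (idx=4), then result=4, then (idx=5), then result=5, then (idx=6), then result=6, then (idx=7), then result=7, then (idx=8), then result=8, then returns 8; both end at 8.
Every one of the 30 inputs gives matching results.
verdict: equivalent


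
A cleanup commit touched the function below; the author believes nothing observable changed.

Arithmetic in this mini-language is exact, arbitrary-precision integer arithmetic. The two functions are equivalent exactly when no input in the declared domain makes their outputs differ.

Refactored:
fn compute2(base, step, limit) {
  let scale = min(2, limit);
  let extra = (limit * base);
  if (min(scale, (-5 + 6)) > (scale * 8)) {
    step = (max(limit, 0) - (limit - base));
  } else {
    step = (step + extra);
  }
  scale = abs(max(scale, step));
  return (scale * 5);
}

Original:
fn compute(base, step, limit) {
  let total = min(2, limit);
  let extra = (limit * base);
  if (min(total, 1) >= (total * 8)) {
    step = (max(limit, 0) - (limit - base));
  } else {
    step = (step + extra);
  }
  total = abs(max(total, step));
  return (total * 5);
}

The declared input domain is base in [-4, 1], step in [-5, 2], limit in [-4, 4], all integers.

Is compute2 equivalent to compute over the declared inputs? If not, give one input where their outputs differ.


These are not equivalent — on base=-4, step=1, limit=0 the outputs split (0 vs 5).
compute: total=0, then extra=0, then (min(total, 1) >= (total * 8)) is true, then step=-4, then total=0, then returns 0
compute2: scale=0, then extra=0, then (min(scale, (-5 + 6)) > (scale * 8)) is false, then step=1, then scale=1, then returns 5
verdict: not equivalent; witness: base=-4, step=1, limit=0


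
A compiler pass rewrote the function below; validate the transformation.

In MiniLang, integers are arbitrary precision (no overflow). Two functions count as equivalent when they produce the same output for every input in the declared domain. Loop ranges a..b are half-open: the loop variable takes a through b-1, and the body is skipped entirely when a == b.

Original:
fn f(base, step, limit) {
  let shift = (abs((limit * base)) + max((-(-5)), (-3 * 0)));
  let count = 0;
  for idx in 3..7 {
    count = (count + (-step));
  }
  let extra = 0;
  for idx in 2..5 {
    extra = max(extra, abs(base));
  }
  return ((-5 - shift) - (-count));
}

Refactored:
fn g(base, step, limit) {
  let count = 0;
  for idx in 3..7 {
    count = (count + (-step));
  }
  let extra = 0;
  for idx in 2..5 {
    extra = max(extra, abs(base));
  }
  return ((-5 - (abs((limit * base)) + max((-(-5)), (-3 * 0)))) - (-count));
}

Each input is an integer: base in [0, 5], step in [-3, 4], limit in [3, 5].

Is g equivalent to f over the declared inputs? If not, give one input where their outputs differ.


Behavior is preserved: although statement counts differ; and local variable names differ, the outputs never diverge.
One worked example (base=5, step=4, limit=5) — f: shift = 30; count = 0; [idx=3]; count = -4; [idx=4]; count = -8; [idx=5]; count = -12; [idx=6]; count = -16; extra = 0; [idx=2]; extra = 5; [idx=3]; extra = 5; [idx=4]; extra = 5; return -51; g: count = 0; [idx=3]; count = -4; [idx=4]; count = -8; [idx=5]; count = -12; [idx=6]; count = -16; extra = 0; [idx=2]; extra = 5; [idx=3]; extra = 5; [idx=4]; extra = 5; return -51; agreement on -51.
Sweeping the whole domain (144 inputs) finds no disagreement.
verdict: equivalent
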